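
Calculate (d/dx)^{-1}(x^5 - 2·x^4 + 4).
\frac{x^{6}}{6} - \frac{2 x^{5}}{5} + 4 x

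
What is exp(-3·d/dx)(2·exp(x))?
2 e^{x - 3}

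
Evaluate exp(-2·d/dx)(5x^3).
5 x^{3} - 30 x^{2} + 60 x - 40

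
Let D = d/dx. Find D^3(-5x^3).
-30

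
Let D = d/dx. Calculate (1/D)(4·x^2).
\frac{4 x^{3}}{3}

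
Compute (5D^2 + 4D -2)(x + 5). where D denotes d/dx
- 2 x - 6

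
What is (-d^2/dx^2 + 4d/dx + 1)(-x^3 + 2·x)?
- x^{3} - 12 x^{2} + 8 x + 8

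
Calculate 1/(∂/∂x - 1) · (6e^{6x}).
\frac{6 e^{6 x}}{5}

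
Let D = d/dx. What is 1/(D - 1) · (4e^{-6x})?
- \frac{4 e^{- 6 x}}{7}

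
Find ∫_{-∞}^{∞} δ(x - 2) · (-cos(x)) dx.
- \cos{\left(2 \right)}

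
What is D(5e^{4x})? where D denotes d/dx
20 e^{4 x}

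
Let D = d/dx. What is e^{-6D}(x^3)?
x^{3} - 18 x^{2} + 108 x - 216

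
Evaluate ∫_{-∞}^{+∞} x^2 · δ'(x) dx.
0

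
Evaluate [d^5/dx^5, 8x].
40\frac{d^{4}}{dx^{4}}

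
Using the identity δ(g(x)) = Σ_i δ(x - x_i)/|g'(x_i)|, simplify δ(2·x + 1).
\frac{\delta(x + 1/2)}{2}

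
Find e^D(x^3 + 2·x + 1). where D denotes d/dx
x^{3} + 3 x^{2} + 5 x + 4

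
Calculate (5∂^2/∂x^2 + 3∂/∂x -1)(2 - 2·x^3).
2 x^{3} - 18 x^{2} - 60 x - 2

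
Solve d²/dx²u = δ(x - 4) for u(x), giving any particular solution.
\frac{|x - 4|}{2}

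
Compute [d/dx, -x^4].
- 4 x^{3}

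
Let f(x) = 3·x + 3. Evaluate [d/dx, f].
3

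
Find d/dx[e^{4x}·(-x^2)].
2 x \left(- 2 x - 1\right) e^{4 x}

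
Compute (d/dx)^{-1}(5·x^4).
x^{5}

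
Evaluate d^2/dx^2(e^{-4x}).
16 e^{- 4 x}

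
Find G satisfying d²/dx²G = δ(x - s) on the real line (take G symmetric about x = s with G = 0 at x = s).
\frac{|x - s|}{2}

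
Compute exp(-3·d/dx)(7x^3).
7 x^{3} - 63 x^{2} + 189 x - 189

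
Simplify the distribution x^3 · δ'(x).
0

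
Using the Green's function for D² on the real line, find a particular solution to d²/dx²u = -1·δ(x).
-\frac{|x|}{2}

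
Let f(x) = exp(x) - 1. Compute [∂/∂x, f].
e^{x}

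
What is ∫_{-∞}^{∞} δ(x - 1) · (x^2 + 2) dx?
3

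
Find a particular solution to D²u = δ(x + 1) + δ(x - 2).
\frac{|x + 1|}{2} + \frac{|x - 2|}{2}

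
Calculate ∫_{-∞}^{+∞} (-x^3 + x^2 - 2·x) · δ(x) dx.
0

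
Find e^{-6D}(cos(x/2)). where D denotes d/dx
\cos{\left(\frac{x}{2} - 3 \right)}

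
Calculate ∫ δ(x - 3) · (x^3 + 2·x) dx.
33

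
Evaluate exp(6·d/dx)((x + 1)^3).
x^{3} + 21 x^{2} + 147 x + 343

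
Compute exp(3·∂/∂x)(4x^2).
4 x^{2} + 24 x + 36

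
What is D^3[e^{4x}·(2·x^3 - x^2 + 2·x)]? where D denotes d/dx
\left(128 x^{3} + 224 x^{2} + 176 x + 84\right) e^{4 x}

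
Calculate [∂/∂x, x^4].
4 x^{3}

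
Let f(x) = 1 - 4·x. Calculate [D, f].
-4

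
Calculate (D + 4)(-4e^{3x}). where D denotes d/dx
- 28 e^{3 x}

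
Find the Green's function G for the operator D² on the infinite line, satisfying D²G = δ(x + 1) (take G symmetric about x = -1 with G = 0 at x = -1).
\frac{|x + 1|}{2}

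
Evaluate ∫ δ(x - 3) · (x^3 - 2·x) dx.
21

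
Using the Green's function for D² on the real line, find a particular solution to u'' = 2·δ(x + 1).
|x + 1|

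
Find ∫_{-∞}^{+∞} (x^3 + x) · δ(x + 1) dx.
-2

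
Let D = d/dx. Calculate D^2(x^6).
30 x^{4}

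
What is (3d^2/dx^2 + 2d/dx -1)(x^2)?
- x^{2} + 4 x + 6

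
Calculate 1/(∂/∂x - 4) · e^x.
- \frac{e^{x}}{3}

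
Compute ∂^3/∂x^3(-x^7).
- 210 x^{4}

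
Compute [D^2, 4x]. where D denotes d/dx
8D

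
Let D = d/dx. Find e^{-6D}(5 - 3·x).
23 - 3 x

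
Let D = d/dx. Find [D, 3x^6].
18 x^{5}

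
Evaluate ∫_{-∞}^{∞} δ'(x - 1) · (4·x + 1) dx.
-4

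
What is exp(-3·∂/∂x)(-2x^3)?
- 2 x^{3} + 18 x^{2} - 54 x + 54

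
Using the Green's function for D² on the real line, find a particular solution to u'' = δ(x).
\frac{|x|}{2}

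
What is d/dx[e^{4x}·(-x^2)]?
2 x \left(- 2 x - 1\right) e^{4 x}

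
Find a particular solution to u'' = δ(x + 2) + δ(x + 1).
\frac{|x + 2|}{2} + \frac{|x + 1|}{2}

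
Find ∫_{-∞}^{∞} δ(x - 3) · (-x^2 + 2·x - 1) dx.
-4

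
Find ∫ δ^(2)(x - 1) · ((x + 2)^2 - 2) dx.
2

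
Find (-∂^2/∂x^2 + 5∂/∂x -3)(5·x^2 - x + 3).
- 15 x^{2} + 53 x - 24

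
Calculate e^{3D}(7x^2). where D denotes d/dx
7 x^{2} + 42 x + 63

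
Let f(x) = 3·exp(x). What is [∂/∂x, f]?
3 e^{x}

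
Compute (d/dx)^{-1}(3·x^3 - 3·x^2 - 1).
\frac{3 x^{4}}{4} - x^{3} - x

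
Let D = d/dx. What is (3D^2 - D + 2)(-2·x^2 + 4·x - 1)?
- 4 x^{2} + 12 x - 18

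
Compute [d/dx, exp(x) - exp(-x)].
2 \cosh{\left(x \right)}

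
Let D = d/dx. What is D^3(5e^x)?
5 e^{x}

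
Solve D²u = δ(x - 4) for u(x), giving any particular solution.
\frac{|x - 4|}{2}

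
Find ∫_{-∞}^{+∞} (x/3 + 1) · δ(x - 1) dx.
\frac{4}{3}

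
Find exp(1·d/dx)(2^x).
2^{x + 1}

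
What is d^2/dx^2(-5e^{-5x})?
- 125 e^{- 5 x}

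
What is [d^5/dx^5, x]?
5\frac{d^{4}}{dx^{4}}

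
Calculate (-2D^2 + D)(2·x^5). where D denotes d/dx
10 x^{3} \left(x - 8\right)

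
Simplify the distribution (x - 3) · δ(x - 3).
0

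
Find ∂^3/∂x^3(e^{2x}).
8 e^{2 x}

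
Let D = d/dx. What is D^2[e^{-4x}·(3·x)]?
24 \left(2 x - 1\right) e^{- 4 x}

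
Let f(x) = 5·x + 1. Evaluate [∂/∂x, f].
5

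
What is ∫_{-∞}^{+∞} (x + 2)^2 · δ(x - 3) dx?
25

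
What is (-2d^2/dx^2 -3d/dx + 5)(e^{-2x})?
3 e^{- 2 x}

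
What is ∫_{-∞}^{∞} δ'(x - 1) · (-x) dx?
1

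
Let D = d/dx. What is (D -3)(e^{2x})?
- e^{2 x}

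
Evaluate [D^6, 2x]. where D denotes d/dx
12D^{5}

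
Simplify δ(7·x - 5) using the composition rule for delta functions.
\frac{\delta(x - 5/7)}{7}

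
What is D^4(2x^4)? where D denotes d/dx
48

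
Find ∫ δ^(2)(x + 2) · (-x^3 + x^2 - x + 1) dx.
14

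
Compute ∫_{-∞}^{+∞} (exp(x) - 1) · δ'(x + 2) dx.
- \frac{1}{e^{2}}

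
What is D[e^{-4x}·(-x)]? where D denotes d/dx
\left(4 x - 1\right) e^{- 4 x}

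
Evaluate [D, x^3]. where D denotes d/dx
3 x^{2}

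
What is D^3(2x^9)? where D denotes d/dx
1008 x^{6}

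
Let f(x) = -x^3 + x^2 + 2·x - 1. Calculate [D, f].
- 3 x^{2} + 2 x + 2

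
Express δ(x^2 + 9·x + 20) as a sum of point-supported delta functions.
\frac{\delta(x + 4) + \delta(x + 5)}{1}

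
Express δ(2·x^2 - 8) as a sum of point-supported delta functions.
\frac{\delta(x - 2) + \delta(x + 2)}{8}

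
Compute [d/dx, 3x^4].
12 x^{3}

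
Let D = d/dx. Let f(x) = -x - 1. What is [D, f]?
-1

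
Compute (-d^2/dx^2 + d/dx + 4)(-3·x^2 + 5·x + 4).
- 12 x^{2} + 14 x + 27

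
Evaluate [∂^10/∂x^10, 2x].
20\frac{d^{9}}{dx^{9}}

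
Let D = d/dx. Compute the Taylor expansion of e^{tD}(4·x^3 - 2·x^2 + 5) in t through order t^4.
4 t^{3} + t^{2} \left(12 x - 2\right) + 4 t x \left(3 x - 1\right) + 4 x^{3} - 2 x^{2} + 5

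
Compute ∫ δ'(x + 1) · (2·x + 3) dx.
-2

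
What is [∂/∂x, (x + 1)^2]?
2 x + 2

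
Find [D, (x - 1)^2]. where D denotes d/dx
2 x - 2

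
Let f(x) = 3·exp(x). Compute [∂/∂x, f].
3 e^{x}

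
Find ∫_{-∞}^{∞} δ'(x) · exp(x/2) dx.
- \frac{1}{2}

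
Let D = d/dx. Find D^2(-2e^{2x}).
- 8 e^{2 x}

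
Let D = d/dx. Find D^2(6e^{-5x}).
150 e^{- 5 x}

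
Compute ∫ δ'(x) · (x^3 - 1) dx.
0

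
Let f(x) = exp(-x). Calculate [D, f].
- e^{- x}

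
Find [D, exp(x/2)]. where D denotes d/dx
\frac{e^{\frac{x}{2}}}{2}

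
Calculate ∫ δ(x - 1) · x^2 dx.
1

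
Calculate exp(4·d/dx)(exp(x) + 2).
e^{x + 4} + 2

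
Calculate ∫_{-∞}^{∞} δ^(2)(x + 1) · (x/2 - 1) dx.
0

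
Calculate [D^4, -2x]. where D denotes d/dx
-8D^{3}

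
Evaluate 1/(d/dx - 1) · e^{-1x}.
- \frac{e^{- x}}{2}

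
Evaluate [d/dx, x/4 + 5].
\frac{1}{4}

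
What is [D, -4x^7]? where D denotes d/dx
- 28 x^{6}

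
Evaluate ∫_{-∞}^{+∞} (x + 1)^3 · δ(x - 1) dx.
8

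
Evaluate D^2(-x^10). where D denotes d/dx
- 90 x^{8}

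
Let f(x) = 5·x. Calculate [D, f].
5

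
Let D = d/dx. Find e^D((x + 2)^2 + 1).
x^{2} + 6 x + 10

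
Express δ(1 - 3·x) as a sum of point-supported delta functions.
\frac{\delta(x - 1/3)}{3}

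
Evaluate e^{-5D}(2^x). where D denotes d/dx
2^{x - 5}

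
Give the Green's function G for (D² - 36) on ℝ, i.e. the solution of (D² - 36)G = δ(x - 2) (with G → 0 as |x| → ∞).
-\frac{e^{-6|x - 2|}}{12}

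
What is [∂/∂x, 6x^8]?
48 x^{7}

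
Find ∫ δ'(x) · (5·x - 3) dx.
-5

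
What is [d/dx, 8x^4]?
32 x^{3}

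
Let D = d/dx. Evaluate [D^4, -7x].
-28D^{3}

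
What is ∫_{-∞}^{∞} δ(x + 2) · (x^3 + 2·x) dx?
-12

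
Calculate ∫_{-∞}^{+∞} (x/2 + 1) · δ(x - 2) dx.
2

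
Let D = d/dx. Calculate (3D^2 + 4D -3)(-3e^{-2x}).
- 3 e^{- 2 x}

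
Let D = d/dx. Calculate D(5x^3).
15 x^{2}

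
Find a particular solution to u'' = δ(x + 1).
\frac{|x + 1|}{2}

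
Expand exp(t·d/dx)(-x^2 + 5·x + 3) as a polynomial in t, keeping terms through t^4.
- t^{2} - t \left(2 x - 5\right) - x^{2} + 5 x + 3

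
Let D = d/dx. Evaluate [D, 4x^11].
44 x^{10}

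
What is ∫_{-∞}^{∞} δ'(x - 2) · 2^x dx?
- \log{\left(16 \right)}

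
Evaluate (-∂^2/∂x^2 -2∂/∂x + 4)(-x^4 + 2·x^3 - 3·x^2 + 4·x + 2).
- 4 x^{4} + 16 x^{3} - 12 x^{2} + 16 x + 6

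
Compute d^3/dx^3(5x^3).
30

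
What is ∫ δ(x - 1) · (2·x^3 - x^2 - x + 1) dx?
1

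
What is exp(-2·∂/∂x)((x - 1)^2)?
x^{2} - 6 x + 9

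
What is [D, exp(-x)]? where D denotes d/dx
- e^{- x}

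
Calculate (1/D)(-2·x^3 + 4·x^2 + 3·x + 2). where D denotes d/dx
- \frac{x^{4}}{2} + \frac{4 x^{3}}{3} + \frac{3 x^{2}}{2} + 2 x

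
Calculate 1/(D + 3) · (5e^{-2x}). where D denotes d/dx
5 e^{- 2 x}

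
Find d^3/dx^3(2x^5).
120 x^{2}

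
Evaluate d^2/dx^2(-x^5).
- 20 x^{3}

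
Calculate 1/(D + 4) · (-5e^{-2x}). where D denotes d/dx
- \frac{5 e^{- 2 x}}{2}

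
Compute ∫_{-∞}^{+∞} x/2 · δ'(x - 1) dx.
- \frac{1}{2}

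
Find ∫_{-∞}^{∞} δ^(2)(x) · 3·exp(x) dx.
3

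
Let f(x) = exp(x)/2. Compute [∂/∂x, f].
\frac{e^{x}}{2}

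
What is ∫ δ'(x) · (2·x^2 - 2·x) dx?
2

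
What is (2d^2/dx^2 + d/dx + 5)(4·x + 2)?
20 x + 14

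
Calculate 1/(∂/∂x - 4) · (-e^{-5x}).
\frac{e^{- 5 x}}{9}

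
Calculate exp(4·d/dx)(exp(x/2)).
e^{\frac{x}{2} + 2}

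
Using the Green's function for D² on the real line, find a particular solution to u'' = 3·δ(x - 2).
\frac{3|x - 2|}{2}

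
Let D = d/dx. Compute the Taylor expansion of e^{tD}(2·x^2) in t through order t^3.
2 t^{2} + 4 t x + 2 x^{2}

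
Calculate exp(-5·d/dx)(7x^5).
7 x^{5} - 175 x^{4} + 1750 x^{3} - 8750 x^{2} + 21875 x - 21875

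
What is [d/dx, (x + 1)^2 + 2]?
2 x + 2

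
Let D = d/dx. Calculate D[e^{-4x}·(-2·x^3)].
x^{2} \left(8 x - 6\right) e^{- 4 x}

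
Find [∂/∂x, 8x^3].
24 x^{2}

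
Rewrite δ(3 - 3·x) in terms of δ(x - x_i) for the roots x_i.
\frac{\delta(x - 1)}{3}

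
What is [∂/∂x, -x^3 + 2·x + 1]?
2 - 3 x^{2}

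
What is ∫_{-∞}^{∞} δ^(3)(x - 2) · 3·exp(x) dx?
- 3 e^{2}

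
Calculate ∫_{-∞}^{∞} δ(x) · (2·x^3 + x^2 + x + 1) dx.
1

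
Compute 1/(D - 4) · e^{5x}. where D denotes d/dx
e^{5 x}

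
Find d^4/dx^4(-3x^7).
- 2520 x^{3}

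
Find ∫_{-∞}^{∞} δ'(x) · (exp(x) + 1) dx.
-1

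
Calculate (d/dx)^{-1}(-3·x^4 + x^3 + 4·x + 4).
- \frac{3 x^{5}}{5} + \frac{x^{4}}{4} + 2 x^{2} + 4 x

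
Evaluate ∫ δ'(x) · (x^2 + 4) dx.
0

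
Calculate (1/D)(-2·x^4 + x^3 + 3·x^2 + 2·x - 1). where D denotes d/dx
- \frac{2 x^{5}}{5} + \frac{x^{4}}{4} + x^{3} + x^{2} - x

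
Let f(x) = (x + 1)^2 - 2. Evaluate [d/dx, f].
2 x + 2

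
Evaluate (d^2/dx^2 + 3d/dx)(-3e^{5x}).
- 120 e^{5 x}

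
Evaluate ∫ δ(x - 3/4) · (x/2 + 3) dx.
\frac{27}{8}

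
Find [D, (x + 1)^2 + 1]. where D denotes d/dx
2 x + 2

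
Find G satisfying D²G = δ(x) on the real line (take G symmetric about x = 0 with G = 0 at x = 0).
\frac{|x|}{2}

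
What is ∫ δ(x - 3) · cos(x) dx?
\cos{\left(3 \right)}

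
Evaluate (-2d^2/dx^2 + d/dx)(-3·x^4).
12 x^{2} \left(6 - x\right)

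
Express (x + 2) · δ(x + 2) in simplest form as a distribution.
0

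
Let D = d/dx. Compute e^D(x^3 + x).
x^{3} + 3 x^{2} + 4 x + 2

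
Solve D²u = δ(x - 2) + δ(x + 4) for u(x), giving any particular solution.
\frac{|x - 2|}{2} + \frac{|x + 4|}{2}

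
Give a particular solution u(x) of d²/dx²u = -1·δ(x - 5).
-\frac{|x - 5|}{2}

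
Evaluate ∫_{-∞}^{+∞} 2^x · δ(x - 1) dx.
2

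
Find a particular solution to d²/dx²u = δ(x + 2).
\frac{|x + 2|}{2}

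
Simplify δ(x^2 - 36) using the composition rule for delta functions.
\frac{\delta(x - 6) + \delta(x + 6)}{12}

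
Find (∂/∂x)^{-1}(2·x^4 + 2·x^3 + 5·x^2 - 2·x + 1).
\frac{2 x^{5}}{5} + \frac{x^{4}}{2} + \frac{5 x^{3}}{3} - x^{2} + x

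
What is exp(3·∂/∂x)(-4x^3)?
- 4 x^{3} - 36 x^{2} - 108 x - 108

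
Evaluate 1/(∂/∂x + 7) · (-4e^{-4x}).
- \frac{4 e^{- 4 x}}{3}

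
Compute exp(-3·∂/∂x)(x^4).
x^{4} - 12 x^{3} + 54 x^{2} - 108 x + 81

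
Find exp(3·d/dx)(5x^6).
5 x^{6} + 90 x^{5} + 675 x^{4} + 2700 x^{3} + 6075 x^{2} + 7290 x + 3645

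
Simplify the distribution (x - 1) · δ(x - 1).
0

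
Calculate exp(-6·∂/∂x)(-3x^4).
- 3 x^{4} + 72 x^{3} - 648 x^{2} + 2592 x - 3888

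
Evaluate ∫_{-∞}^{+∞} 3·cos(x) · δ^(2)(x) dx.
-3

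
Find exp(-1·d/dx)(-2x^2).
- 2 x^{2} + 4 x - 2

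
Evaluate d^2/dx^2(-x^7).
- 42 x^{5}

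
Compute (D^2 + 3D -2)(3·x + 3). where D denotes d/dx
3 - 6 x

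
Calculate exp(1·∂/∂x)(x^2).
x^{2} + 2 x + 1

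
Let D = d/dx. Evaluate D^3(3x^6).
360 x^{3}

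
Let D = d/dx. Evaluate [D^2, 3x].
6D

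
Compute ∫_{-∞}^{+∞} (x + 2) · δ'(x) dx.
-1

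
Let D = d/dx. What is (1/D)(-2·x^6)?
- \frac{2 x^{7}}{7}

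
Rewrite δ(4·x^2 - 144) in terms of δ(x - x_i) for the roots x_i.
\frac{\delta(x - 6) + \delta(x + 6)}{48}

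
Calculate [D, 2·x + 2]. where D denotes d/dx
2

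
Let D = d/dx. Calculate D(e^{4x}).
4 e^{4 x}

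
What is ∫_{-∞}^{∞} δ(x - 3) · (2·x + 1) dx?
7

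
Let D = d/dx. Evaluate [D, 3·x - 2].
3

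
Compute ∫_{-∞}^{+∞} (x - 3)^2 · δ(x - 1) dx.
4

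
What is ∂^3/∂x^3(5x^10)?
3600 x^{7}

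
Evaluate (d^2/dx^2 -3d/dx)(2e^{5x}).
20 e^{5 x}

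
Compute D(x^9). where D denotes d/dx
9 x^{8}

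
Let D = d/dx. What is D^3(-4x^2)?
0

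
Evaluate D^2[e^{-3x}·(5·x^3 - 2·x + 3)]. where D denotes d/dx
3 \left(15 x^{3} - 30 x^{2} + 4 x + 13\right) e^{- 3 x}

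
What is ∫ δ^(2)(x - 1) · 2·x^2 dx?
4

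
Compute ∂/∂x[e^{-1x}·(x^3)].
x^{2} \left(3 - x\right) e^{- x}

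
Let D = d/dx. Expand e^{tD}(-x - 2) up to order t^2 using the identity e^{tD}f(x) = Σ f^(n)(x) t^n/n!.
- t - x - 2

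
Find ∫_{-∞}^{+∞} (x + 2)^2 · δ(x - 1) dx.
9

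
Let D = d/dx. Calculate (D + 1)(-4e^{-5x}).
16 e^{- 5 x}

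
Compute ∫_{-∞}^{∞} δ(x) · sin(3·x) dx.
0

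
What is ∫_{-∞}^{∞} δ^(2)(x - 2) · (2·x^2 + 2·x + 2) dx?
4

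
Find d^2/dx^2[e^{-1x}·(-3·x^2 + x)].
\left(- 3 x^{2} + 13 x - 8\right) e^{- x}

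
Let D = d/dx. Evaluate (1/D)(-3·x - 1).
- \frac{3 x^{2}}{2} - x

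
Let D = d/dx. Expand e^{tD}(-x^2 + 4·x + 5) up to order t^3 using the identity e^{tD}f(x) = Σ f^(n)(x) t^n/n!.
- t^{2} - 2 t \left(x - 2\right) - x^{2} + 4 x + 5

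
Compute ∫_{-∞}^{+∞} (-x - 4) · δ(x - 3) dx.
-7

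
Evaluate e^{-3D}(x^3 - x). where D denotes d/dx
x^{3} - 9 x^{2} + 26 x - 24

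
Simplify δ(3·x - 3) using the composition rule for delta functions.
\frac{\delta(x - 1)}{3}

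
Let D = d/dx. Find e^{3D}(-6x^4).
- 6 x^{4} - 72 x^{3} - 324 x^{2} - 648 x - 486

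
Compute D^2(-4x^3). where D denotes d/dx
- 24 x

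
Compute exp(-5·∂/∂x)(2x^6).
2 x^{6} - 60 x^{5} + 750 x^{4} - 5000 x^{3} + 18750 x^{2} - 37500 x + 31250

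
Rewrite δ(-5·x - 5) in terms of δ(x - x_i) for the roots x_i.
\frac{\delta(x + 1)}{5}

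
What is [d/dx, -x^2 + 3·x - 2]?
3 - 2 x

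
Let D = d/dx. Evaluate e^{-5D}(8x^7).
8 x^{7} - 280 x^{6} + 4200 x^{5} - 35000 x^{4} + 175000 x^{3} - 525000 x^{2} + 875000 x - 625000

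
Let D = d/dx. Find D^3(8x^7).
1680 x^{4}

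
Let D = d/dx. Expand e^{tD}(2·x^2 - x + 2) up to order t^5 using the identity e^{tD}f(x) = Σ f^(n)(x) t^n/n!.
2 t^{2} + t \left(4 x - 1\right) + 2 x^{2} - x + 2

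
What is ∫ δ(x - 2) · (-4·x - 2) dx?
-10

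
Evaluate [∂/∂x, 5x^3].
15 x^{2}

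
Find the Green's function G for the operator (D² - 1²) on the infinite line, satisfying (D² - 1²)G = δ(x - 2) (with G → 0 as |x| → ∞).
-\frac{e^{-|x - 2|}}{2}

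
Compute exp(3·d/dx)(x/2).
\frac{x}{2} + \frac{3}{2}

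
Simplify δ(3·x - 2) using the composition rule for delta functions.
\frac{\delta(x - 2/3)}{3}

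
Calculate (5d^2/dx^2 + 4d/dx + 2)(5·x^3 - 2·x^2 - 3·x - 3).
10 x^{3} + 56 x^{2} + 128 x - 38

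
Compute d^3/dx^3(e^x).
e^{x}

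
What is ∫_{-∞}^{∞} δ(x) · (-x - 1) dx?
-1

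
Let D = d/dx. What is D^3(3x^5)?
180 x^{2}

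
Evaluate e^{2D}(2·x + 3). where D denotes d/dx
2 x + 7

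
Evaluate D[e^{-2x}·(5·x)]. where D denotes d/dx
5 \left(1 - 2 x\right) e^{- 2 x}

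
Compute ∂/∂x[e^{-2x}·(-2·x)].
2 \left(2 x - 1\right) e^{- 2 x}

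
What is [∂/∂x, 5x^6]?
30 x^{5}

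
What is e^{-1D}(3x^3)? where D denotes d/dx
3 x^{3} - 9 x^{2} + 9 x - 3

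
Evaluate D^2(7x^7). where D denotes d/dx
294 x^{5}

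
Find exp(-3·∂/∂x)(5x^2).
5 x^{2} - 30 x + 45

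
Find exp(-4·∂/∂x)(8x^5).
8 x^{5} - 160 x^{4} + 1280 x^{3} - 5120 x^{2} + 10240 x - 8192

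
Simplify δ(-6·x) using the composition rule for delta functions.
\frac{\delta(x)}{6}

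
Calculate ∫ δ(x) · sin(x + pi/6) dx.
\frac{1}{2}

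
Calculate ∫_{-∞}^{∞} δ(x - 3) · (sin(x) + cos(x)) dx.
\cos{\left(3 \right)} + \sin{\left(3 \right)}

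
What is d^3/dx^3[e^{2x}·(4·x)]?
\left(32 x + 48\right) e^{2 x}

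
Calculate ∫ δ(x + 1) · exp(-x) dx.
e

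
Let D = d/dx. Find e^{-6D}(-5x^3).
- 5 x^{3} + 90 x^{2} - 540 x + 1080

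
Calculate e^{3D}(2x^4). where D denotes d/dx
2 x^{4} + 24 x^{3} + 108 x^{2} + 216 x + 162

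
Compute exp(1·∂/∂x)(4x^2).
4 x^{2} + 8 x + 4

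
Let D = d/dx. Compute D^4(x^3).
0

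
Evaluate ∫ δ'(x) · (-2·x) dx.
2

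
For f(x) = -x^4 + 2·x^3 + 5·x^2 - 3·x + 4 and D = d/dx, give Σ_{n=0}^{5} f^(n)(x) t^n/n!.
- t^{4} + t^{3} \left(2 - 4 x\right) + t^{2} \left(- 6 x^{2} + 6 x + 5\right) - t \left(4 x^{3} - 6 x^{2} - 10 x + 3\right) - x^{4} + 2 x^{3} + 5 x^{2} - 3 x + 4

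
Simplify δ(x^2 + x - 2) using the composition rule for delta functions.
\frac{\delta(x + 2) + \delta(x - 1)}{3}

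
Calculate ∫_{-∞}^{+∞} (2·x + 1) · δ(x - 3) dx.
7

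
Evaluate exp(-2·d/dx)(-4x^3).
- 4 x^{3} + 24 x^{2} - 48 x + 32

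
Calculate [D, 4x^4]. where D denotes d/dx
16 x^{3}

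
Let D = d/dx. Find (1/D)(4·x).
2 x^{2}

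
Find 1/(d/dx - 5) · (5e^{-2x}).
- \frac{5 e^{- 2 x}}{7}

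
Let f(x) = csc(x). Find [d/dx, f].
- \cot{\left(x \right)} \csc{\left(x \right)}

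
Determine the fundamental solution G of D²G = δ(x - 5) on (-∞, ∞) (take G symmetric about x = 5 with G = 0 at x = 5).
\frac{|x - 5|}{2}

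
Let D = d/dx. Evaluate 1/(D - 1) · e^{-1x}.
- \frac{e^{- x}}{2}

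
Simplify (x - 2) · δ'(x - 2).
-\delta(x - 2)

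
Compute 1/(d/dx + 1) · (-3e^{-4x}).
e^{- 4 x}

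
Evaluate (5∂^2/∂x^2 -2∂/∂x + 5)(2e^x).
16 e^{x}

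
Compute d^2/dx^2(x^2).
2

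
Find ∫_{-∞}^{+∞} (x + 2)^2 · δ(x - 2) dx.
16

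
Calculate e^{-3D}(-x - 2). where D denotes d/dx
1 - x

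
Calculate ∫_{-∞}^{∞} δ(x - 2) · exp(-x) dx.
e^{-2}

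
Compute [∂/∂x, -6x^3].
- 18 x^{2}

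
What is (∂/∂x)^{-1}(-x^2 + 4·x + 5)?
- \frac{x^{3}}{3} + 2 x^{2} + 5 x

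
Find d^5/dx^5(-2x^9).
- 30240 x^{4}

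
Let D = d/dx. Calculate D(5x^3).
15 x^{2}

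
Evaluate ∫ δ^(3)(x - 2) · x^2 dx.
0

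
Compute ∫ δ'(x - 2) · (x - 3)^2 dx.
2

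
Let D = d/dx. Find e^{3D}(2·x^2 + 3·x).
2 x^{2} + 15 x + 27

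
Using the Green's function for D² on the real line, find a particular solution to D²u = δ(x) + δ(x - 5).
\frac{|x|}{2} + \frac{|x - 5|}{2}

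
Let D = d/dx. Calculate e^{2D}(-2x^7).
- 2 x^{7} - 28 x^{6} - 168 x^{5} - 560 x^{4} - 1120 x^{3} - 1344 x^{2} - 896 x - 256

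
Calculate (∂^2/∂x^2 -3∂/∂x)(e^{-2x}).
10 e^{- 2 x}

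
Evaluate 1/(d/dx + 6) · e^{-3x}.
\frac{e^{- 3 x}}{3}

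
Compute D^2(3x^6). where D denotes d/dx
90 x^{4}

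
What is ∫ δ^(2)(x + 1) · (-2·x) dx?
0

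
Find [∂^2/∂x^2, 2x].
4\frac{d}{dx}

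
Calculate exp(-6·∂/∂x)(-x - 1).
5 - x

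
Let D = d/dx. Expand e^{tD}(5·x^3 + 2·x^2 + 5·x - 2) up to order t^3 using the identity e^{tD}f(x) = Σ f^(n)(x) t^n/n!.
5 t^{3} + t^{2} \left(15 x + 2\right) + t \left(15 x^{2} + 4 x + 5\right) + 5 x^{3} + 2 x^{2} + 5 x - 2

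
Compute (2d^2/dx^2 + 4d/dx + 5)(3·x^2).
15 x^{2} + 24 x + 12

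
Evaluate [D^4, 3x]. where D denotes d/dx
12D^{3}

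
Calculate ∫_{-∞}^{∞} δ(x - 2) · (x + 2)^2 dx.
16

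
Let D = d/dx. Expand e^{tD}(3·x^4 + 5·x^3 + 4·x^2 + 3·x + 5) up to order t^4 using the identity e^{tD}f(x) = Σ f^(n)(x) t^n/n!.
3 t^{4} + t^{3} \left(12 x + 5\right) + t^{2} \left(18 x^{2} + 15 x + 4\right) + t \left(12 x^{3} + 15 x^{2} + 8 x + 3\right) + 3 x^{4} + 5 x^{3} + 4 x^{2} + 3 x + 5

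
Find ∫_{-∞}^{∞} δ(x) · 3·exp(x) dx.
3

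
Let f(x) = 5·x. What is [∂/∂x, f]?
5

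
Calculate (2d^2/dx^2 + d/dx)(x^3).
3 x \left(x + 4\right)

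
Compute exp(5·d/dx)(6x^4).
6 x^{4} + 120 x^{3} + 900 x^{2} + 3000 x + 3750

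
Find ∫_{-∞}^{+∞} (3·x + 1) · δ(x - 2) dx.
7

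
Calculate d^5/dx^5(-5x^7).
- 12600 x^{2}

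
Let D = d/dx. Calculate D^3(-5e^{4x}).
- 320 e^{4 x}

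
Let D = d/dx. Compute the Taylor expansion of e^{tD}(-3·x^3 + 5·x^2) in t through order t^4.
- 3 t^{3} - t^{2} \left(9 x - 5\right) - t x \left(9 x - 10\right) - 3 x^{3} + 5 x^{2}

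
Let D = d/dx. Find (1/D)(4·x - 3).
2 x^{2} - 3 x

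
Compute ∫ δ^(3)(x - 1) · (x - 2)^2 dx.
0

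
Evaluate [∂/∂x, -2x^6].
- 12 x^{5}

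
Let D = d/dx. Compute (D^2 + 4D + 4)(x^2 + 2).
4 x^{2} + 8 x + 10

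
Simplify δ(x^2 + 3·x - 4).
\frac{\delta(x + 4) + \delta(x - 1)}{5}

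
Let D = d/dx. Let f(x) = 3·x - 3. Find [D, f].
3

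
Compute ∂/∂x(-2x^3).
- 6 x^{2}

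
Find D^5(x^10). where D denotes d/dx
30240 x^{5}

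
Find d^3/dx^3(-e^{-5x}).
125 e^{- 5 x}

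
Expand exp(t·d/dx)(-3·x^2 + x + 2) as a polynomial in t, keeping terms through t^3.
- 3 t^{2} - t \left(6 x - 1\right) - 3 x^{2} + x + 2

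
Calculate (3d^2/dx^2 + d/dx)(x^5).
5 x^{3} \left(x + 12\right)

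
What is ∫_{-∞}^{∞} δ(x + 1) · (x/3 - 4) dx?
- \frac{13}{3}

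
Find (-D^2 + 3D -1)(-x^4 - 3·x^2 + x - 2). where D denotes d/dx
x^{4} - 12 x^{3} + 15 x^{2} - 19 x + 11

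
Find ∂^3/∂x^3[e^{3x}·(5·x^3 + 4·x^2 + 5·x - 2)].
\left(135 x^{3} + 513 x^{2} + 621 x + 183\right) e^{3 x}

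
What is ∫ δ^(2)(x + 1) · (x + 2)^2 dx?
2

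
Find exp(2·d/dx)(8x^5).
8 x^{5} + 80 x^{4} + 320 x^{3} + 640 x^{2} + 640 x + 256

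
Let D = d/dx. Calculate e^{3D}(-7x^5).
- 7 x^{5} - 105 x^{4} - 630 x^{3} - 1890 x^{2} - 2835 x - 1701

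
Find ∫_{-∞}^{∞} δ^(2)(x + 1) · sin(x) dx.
\sin{\left(1 \right)}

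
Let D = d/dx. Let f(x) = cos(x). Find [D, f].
- \sin{\left(x \right)}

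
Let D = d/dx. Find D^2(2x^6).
60 x^{4}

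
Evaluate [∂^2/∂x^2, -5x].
-10\frac{d}{dx}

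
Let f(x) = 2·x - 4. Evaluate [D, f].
2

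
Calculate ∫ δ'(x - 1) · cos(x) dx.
\sin{\left(1 \right)}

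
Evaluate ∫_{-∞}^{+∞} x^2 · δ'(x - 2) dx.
-4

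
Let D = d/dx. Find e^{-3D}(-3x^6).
- 3 x^{6} + 54 x^{5} - 405 x^{4} + 1620 x^{3} - 3645 x^{2} + 4374 x - 2187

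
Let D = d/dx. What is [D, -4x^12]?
- 48 x^{11}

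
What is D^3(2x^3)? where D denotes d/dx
12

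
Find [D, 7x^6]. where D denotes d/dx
42 x^{5}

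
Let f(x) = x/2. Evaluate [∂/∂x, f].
\frac{1}{2}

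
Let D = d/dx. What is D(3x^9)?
27 x^{8}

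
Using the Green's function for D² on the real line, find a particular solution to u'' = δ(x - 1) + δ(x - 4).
\frac{|x - 1|}{2} + \frac{|x - 4|}{2}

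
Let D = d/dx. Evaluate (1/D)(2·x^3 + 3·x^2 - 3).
\frac{x^{4}}{2} + x^{3} - 3 x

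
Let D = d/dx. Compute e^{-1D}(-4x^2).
- 4 x^{2} + 8 x - 4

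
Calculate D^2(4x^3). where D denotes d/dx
24 x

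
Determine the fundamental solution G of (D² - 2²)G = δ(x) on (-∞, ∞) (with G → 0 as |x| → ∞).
-\frac{e^{-2|x|}}{4}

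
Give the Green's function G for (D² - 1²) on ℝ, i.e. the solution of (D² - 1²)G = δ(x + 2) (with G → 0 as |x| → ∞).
-\frac{e^{-|x + 2|}}{2}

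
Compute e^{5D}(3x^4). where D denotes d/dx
3 x^{4} + 60 x^{3} + 450 x^{2} + 1500 x + 1875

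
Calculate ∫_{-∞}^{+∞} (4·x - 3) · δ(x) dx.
-3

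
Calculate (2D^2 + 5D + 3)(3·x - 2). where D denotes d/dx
9 x + 9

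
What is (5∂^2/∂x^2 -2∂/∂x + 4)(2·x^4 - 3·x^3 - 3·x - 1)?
8 x^{4} - 28 x^{3} + 138 x^{2} - 102 x + 2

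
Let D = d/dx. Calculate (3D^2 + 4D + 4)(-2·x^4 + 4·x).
- 8 x^{4} - 32 x^{3} - 72 x^{2} + 16 x + 16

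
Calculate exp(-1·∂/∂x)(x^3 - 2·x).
x^{3} - 3 x^{2} + x + 1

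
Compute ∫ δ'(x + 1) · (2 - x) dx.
1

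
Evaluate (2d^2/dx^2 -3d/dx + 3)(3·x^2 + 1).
9 x^{2} - 18 x + 15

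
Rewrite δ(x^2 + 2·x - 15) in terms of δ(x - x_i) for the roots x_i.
\frac{\delta(x - 3) + \delta(x + 5)}{8}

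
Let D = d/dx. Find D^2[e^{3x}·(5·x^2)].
\left(45 x^{2} + 60 x + 10\right) e^{3 x}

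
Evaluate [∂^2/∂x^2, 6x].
12\frac{d}{dx}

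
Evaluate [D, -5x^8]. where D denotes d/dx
- 40 x^{7}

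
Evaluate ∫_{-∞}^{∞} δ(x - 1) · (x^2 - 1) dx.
0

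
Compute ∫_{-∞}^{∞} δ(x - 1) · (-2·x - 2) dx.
-4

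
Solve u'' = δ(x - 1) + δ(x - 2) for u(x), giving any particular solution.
\frac{|x - 1|}{2} + \frac{|x - 2|}{2}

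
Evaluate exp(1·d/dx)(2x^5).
2 x^{5} + 10 x^{4} + 20 x^{3} + 20 x^{2} + 10 x + 2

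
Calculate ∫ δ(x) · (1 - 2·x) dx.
1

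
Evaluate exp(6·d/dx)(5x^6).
5 x^{6} + 180 x^{5} + 2700 x^{4} + 21600 x^{3} + 97200 x^{2} + 233280 x + 233280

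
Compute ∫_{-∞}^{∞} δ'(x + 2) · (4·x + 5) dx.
-4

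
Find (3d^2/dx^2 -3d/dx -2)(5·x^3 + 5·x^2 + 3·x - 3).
- 10 x^{3} - 55 x^{2} + 54 x + 27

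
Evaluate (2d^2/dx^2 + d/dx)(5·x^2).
10 x + 20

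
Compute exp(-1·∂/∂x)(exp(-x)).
e^{1 - x}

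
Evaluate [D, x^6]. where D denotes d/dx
6 x^{5}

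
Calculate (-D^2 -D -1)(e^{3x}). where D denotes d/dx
- 13 e^{3 x}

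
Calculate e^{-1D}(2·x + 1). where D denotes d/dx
2 x - 1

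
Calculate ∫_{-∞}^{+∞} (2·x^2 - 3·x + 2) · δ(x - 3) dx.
11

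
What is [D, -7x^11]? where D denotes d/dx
- 77 x^{10}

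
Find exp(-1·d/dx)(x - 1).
x - 2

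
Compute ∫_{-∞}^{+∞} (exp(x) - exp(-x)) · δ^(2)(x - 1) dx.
2 \sinh{\left(1 \right)}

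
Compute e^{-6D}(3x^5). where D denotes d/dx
3 x^{5} - 90 x^{4} + 1080 x^{3} - 6480 x^{2} + 19440 x - 23328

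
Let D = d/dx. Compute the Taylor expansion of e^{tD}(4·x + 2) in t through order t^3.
4 t + 4 x + 2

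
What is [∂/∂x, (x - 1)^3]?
3 \left(x - 1\right)^{2}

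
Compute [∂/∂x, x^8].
8 x^{7}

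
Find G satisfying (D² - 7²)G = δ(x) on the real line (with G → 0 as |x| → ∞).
-\frac{e^{-7|x|}}{14}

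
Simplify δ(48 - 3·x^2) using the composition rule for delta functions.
\frac{\delta(x - 4) + \delta(x + 4)}{24}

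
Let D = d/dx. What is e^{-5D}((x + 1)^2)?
x^{2} - 8 x + 16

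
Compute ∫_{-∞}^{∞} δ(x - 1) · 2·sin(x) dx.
2 \sin{\left(1 \right)}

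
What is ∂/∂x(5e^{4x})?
20 e^{4 x}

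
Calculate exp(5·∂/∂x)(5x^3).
5 x^{3} + 75 x^{2} + 375 x + 625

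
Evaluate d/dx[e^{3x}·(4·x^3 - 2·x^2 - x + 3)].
\left(12 x^{3} + 6 x^{2} - 7 x + 8\right) e^{3 x}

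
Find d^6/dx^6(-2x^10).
- 302400 x^{4}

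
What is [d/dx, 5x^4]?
20 x^{3}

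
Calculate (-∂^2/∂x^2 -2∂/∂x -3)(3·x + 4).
- 9 x - 18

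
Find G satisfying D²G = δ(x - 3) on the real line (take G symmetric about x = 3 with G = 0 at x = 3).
\frac{|x - 3|}{2}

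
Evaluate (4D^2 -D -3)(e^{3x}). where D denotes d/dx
30 e^{3 x}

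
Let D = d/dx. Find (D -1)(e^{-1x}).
- 2 e^{- x}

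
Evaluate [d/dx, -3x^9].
- 27 x^{8}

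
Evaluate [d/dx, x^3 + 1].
3 x^{2}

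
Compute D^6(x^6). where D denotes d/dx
720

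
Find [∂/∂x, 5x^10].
50 x^{9}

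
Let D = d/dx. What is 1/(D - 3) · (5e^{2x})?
- 5 e^{2 x}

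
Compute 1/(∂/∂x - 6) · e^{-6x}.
- \frac{e^{- 6 x}}{12}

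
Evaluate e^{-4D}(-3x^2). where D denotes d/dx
- 3 x^{2} + 24 x - 48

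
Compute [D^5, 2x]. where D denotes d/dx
10D^{4}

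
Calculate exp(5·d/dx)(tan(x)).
\tan{\left(x + 5 \right)}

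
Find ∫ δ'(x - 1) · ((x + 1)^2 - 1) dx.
-4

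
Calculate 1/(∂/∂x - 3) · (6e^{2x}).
- 6 e^{2 x}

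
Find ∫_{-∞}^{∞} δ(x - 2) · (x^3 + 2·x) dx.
12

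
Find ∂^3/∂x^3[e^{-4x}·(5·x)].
80 \left(3 - 4 x\right) e^{- 4 x}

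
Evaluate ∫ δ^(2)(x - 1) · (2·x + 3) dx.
0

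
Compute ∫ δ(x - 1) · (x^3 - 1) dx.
0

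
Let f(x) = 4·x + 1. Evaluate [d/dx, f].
4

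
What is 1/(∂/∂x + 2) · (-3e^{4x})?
- \frac{e^{4 x}}{2}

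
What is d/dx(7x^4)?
28 x^{3}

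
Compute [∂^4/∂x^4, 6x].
24\frac{d^{3}}{dx^{3}}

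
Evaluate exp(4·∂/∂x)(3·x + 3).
3 x + 15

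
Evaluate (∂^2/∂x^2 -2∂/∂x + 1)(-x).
2 - x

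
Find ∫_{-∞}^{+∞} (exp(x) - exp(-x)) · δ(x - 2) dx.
2 \sinh{\left(2 \right)}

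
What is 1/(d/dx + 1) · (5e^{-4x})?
- \frac{5 e^{- 4 x}}{3}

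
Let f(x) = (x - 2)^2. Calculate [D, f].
2 x - 4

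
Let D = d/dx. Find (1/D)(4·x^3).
x^{4}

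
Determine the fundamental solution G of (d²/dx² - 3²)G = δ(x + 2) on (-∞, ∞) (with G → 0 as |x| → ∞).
-\frac{e^{-3|x + 2|}}{6}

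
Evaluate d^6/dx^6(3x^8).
60480 x^{2}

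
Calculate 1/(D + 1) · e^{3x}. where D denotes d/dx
\frac{e^{3 x}}{4}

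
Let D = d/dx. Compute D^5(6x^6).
4320 x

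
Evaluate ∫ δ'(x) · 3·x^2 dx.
0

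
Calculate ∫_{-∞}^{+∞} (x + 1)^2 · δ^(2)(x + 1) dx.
2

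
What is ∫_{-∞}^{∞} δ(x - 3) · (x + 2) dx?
5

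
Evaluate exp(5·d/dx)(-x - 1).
- x - 6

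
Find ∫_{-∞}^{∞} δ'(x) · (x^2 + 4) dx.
0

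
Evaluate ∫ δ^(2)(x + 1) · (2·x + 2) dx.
0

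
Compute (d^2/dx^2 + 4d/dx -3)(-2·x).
6 x - 8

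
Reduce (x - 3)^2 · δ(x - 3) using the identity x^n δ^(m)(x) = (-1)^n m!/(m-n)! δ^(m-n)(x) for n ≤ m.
0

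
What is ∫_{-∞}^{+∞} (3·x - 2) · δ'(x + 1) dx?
-3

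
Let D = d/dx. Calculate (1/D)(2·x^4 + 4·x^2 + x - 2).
\frac{2 x^{5}}{5} + \frac{4 x^{3}}{3} + \frac{x^{2}}{2} - 2 x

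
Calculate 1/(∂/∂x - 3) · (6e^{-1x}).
- \frac{3 e^{- x}}{2}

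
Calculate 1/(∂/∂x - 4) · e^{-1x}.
- \frac{e^{- x}}{5}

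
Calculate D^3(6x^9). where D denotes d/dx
3024 x^{6}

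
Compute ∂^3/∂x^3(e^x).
e^{x}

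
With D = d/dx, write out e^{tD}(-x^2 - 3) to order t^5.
- t^{2} - 2 t x - x^{2} - 3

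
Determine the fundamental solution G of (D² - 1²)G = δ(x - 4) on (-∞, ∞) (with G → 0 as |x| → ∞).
-\frac{e^{-|x - 4|}}{2}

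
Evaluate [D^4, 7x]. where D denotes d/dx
28D^{3}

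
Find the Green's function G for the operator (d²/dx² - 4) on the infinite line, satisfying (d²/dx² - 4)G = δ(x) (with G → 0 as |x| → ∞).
-\frac{e^{-2|x|}}{4}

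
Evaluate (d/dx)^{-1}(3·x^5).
\frac{x^{6}}{2}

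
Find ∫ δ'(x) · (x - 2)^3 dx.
-12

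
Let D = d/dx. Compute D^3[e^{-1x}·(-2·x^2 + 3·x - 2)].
\left(2 x^{2} - 15 x + 23\right) e^{- x}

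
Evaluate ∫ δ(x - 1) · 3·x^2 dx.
3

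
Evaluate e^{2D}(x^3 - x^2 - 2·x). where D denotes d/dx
x \left(x^{2} + 5 x + 6\right)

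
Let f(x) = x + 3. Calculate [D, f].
1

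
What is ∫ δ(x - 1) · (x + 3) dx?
4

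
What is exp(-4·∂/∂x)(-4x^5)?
- 4 x^{5} + 80 x^{4} - 640 x^{3} + 2560 x^{2} - 5120 x + 4096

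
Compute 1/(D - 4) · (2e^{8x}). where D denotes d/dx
\frac{e^{8 x}}{2}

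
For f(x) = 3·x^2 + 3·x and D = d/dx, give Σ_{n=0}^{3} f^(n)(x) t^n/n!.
3 t^{2} + 3 t \left(2 x + 1\right) + 3 x^{2} + 3 x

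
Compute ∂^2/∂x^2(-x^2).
-2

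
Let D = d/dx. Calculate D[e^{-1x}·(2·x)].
2 \left(1 - x\right) e^{- x}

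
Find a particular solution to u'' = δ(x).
\frac{|x|}{2}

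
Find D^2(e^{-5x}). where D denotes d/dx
25 e^{- 5 x}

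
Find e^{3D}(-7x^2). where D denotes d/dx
- 7 x^{2} - 42 x - 63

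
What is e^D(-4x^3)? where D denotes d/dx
- 4 x^{3} - 12 x^{2} - 12 x - 4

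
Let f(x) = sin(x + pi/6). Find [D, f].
\cos{\left(x + \frac{\pi}{6} \right)}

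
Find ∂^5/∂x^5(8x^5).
960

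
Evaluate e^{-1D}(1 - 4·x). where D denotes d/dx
5 - 4 x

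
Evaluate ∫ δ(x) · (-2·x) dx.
0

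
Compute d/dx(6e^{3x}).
18 e^{3 x}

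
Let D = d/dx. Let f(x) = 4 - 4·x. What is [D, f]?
-4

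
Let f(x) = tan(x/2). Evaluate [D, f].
\frac{1}{\cos{\left(x \right)} + 1}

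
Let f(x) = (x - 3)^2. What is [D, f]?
2 x - 6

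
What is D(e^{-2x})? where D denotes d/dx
- 2 e^{- 2 x}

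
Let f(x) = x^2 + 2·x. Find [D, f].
2 x + 2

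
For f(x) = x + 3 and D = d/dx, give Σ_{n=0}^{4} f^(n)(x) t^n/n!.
t + x + 3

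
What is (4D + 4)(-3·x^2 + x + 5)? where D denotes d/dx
- 12 x^{2} - 20 x + 24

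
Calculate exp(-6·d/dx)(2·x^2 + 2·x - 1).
2 x^{2} - 22 x + 59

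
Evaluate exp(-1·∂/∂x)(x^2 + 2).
x^{2} - 2 x + 3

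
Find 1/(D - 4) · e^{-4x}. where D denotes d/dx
- \frac{e^{- 4 x}}{8}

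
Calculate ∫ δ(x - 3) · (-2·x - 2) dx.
-8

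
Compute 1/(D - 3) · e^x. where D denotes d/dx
- \frac{e^{x}}{2}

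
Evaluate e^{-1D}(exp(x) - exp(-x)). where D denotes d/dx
- e^{1 - x} + e^{x - 1}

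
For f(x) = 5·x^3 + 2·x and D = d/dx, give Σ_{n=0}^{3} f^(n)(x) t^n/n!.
5 t^{3} + 15 t^{2} x + t \left(15 x^{2} + 2\right) + 5 x^{3} + 2 x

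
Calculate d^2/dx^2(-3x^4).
- 36 x^{2}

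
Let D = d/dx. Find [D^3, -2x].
-6D^{2}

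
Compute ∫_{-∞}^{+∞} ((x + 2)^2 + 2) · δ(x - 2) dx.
18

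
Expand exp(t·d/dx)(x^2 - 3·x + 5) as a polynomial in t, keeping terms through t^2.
t^{2} + t \left(2 x - 3\right) + x^{2} - 3 x + 5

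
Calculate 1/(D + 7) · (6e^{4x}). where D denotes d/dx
\frac{6 e^{4 x}}{11}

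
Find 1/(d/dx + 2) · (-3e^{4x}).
- \frac{e^{4 x}}{2}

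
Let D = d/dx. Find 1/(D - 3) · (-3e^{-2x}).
\frac{3 e^{- 2 x}}{5}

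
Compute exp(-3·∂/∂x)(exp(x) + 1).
e^{x - 3} + 1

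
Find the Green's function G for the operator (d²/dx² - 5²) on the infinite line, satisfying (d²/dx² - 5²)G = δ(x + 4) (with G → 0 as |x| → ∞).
-\frac{e^{-5|x + 4|}}{10}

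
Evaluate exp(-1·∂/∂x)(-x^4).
- x^{4} + 4 x^{3} - 6 x^{2} + 4 x - 1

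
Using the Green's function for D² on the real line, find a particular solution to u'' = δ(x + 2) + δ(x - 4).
\frac{|x + 2|}{2} + \frac{|x - 4|}{2}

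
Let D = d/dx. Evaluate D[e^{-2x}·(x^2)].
2 x \left(1 - x\right) e^{- 2 x}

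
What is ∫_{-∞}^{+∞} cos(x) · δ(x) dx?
1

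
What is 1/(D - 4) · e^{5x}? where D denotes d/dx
e^{5 x}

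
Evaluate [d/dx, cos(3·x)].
- 3 \sin{\left(3 x \right)}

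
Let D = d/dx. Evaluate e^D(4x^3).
4 x^{3} + 12 x^{2} + 12 x + 4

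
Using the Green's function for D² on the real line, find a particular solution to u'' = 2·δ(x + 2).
|x + 2|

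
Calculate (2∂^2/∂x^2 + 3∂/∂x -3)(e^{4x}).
41 e^{4 x}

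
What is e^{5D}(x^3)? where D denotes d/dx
x^{3} + 15 x^{2} + 75 x + 125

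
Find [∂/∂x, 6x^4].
24 x^{3}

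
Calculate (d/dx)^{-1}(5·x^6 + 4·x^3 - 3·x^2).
\frac{5 x^{7}}{7} + x^{4} - x^{3}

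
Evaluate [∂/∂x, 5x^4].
20 x^{3}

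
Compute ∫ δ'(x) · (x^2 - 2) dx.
0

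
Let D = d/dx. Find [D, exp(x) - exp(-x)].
2 \cosh{\left(x \right)}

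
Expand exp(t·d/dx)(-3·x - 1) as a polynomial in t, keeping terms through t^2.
- 3 t - 3 x - 1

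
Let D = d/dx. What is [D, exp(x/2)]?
\frac{e^{\frac{x}{2}}}{2}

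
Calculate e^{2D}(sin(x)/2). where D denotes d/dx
\frac{\sin{\left(x + 2 \right)}}{2}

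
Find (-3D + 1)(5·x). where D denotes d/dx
5 x - 15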